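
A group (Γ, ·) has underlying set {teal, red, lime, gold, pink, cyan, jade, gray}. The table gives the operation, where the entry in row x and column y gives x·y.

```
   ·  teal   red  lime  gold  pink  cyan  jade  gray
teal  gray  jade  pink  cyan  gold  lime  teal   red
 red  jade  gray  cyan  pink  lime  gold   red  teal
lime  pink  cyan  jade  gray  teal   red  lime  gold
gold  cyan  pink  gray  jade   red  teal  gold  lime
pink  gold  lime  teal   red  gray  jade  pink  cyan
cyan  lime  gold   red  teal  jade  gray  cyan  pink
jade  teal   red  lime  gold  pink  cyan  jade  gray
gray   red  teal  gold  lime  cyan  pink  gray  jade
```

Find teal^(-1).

First locate the identity: row jade matches the header, so jade is the identity.
Scan row teal for jade: teal·red = jade. Hence teal^(-1) = red.

red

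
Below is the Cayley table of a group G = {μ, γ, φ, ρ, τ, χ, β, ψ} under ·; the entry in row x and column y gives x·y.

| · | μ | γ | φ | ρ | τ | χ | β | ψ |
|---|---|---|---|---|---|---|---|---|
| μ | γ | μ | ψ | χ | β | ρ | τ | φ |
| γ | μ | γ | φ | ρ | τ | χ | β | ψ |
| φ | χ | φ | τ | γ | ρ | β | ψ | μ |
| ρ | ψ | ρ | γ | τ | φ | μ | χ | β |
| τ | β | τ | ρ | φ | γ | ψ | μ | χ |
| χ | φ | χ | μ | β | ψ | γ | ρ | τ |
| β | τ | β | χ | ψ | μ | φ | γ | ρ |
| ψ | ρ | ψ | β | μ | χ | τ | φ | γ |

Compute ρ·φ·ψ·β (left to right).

φ

ρ·φ = γ
γ·ψ = ψ
ψ·β = φ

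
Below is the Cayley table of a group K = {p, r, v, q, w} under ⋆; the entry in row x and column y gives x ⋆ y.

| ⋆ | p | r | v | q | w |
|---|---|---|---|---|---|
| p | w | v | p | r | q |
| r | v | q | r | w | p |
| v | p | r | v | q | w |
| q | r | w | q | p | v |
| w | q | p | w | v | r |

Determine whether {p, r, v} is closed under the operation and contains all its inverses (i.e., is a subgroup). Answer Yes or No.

p ⋆ p = w, which is not in {p, r, v}.
The subset is not closed under ⋆, so it is not a subgroup.

No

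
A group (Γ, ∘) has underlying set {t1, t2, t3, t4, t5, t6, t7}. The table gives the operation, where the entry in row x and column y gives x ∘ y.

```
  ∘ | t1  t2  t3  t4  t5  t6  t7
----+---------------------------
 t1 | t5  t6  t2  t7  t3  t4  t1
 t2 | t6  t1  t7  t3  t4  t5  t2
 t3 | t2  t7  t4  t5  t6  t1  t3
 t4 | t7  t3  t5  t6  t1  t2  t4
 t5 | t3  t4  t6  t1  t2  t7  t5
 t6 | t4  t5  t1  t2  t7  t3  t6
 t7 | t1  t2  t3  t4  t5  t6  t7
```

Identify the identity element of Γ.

t7

The identity e satisfies e ∘ x = x for all x, so its row in the table reproduces the column headers.
Row t7 reads: t1, t2, t3, t4, t5, t6, t7 — exactly the header order. So t7 is the identity.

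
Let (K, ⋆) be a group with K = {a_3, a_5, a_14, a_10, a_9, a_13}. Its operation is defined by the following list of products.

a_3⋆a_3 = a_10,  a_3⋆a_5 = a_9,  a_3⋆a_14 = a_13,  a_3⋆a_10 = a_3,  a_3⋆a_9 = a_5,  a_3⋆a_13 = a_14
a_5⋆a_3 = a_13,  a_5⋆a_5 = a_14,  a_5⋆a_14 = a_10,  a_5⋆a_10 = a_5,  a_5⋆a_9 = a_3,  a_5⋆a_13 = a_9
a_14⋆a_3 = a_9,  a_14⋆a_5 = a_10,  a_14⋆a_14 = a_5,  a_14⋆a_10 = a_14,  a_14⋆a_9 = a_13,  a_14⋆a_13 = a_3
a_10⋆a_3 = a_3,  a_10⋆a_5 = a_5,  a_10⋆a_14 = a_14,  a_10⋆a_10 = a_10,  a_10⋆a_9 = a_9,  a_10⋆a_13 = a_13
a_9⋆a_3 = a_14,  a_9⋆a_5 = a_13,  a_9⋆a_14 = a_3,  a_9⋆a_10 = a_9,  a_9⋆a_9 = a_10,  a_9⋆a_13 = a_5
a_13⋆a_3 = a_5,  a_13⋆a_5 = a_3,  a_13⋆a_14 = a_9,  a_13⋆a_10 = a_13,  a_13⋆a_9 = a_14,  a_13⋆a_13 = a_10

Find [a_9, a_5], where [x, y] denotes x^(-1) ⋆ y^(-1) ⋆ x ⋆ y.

a_14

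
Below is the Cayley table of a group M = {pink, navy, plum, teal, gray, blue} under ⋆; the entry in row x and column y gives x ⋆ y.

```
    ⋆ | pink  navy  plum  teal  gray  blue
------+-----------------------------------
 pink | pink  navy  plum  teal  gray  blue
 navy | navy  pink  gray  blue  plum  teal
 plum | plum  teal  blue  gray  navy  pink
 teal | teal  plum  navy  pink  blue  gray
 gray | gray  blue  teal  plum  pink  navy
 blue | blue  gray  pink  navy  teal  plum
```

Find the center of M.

{pink}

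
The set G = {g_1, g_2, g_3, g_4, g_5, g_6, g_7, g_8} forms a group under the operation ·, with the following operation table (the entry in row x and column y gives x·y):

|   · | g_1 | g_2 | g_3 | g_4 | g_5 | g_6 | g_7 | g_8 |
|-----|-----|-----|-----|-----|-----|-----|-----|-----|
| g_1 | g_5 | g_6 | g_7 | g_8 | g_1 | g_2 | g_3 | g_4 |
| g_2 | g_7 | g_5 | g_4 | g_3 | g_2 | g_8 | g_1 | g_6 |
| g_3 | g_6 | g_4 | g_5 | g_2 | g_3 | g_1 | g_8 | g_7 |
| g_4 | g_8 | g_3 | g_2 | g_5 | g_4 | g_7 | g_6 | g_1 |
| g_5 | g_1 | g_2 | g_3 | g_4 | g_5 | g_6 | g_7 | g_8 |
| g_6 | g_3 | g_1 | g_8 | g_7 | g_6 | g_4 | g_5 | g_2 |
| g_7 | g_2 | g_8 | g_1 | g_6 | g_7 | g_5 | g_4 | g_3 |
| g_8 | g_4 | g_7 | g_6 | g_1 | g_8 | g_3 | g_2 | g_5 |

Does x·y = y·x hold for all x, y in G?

No

g_7·g_1 = g_2 but g_1·g_7 = g_3.
Since g_7 and g_1 do not commute, G is not abelian.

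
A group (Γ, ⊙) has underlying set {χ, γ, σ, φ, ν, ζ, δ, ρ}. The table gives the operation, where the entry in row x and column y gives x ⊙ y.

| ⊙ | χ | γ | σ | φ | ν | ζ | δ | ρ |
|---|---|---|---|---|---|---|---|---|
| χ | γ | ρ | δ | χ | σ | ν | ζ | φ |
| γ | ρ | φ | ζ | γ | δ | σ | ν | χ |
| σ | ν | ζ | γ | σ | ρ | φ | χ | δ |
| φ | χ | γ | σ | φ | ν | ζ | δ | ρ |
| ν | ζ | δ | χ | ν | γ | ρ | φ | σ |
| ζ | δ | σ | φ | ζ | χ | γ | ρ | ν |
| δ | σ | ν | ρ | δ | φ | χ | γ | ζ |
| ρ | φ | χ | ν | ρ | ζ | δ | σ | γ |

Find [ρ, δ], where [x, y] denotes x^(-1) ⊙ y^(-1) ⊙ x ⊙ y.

Identity is φ; from the table ρ^(-1) = χ and δ^(-1) = ν.
χ ⊙ ν = σ
σ ⊙ ρ = δ
δ ⊙ δ = γ
(Structurally, Γ here is isomorphic to the quaternion group Q_8.)

γ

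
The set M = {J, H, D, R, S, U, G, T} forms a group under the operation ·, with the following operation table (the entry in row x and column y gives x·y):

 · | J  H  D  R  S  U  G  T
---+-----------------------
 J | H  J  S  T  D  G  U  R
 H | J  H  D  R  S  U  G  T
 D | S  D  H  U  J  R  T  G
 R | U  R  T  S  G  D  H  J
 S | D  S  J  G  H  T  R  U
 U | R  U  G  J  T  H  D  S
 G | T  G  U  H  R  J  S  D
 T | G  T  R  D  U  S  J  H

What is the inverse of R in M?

First locate the identity: row H matches the header, so H is the identity.
Scan row R for H: R·G = H. Hence R^(-1) = G.

G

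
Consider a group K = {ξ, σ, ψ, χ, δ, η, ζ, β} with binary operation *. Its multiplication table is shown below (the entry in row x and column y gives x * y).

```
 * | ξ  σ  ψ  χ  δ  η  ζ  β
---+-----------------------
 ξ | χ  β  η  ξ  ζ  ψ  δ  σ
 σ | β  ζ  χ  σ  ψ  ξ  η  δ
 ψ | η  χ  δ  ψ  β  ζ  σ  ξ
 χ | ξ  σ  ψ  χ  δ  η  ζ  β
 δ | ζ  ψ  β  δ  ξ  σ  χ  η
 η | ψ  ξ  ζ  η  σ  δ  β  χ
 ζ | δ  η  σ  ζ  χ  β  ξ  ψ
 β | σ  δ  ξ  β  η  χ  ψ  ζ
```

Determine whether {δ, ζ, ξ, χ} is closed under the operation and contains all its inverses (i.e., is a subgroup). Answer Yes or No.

Yes

{δ, ζ, ξ, χ} contains the identity χ.
Checking products: every product of two elements of {δ, ζ, ξ, χ} (read from the table) lies in {δ, ζ, ξ, χ}, so the set is closed.
In a finite group, a nonempty closed subset is a subgroup. So {δ, ζ, ξ, χ} ≤ K.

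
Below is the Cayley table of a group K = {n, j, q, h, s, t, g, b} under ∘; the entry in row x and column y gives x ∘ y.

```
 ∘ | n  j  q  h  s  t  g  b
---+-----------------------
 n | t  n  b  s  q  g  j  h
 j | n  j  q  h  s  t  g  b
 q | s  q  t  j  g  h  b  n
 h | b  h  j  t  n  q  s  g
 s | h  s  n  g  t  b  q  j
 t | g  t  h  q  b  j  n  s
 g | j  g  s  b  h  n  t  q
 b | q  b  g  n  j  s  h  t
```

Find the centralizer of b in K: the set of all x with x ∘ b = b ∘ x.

{b, j, s, t}

Compare row b with column b entry by entry.
t ∘ b = s = b ∘ t, so t commutes with b.
q ∘ b = n but b ∘ q = g, so q does not.
Collecting the elements that commute with b: C(b) = {b, j, s, t}.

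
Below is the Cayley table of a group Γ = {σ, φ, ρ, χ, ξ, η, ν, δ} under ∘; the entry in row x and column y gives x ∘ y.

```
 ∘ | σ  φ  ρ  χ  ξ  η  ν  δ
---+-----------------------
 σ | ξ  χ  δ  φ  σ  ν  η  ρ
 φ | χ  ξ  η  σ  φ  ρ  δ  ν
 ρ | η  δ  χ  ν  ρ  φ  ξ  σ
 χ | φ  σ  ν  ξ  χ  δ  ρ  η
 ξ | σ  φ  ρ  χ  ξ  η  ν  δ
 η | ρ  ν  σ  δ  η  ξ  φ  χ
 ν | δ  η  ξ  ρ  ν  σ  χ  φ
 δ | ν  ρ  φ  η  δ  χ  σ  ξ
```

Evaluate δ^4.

δ^1 = δ
δ^2 = δ ∘ δ = ξ
δ^3 = ξ ∘ δ = δ
δ^4 = δ ∘ δ = ξ
(Structurally, Γ here is isomorphic to the dihedral group D_4.)

ξ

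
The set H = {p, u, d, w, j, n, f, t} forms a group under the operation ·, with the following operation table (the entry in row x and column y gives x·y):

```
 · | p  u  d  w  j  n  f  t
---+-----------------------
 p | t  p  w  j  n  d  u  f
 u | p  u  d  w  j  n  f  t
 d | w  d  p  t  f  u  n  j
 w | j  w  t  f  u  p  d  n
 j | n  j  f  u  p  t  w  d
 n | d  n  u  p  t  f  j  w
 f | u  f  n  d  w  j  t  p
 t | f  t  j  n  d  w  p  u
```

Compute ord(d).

The identity element is u (its row matches the header).
d^1 = d
d^2 = d·d = p
d^3 = p·d = w
d^4 = w·d = t
d^5 = t·d = j
d^6 = j·d = f
d^7 = f·d = n
d^8 = n·d = u
The first power of d equal to the identity is d^8, so ord(d) = 8.

8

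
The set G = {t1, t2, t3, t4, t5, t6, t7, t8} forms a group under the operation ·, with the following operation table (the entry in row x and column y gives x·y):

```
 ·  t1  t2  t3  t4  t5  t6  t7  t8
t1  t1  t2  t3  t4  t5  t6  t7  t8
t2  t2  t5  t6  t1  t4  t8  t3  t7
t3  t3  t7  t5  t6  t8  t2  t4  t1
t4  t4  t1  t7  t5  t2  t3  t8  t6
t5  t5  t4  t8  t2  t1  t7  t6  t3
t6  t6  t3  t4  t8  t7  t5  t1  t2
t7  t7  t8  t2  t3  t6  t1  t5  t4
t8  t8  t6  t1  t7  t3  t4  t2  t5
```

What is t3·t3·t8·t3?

t3·t3 = t5
t5·t8 = t3
t3·t3 = t5

t5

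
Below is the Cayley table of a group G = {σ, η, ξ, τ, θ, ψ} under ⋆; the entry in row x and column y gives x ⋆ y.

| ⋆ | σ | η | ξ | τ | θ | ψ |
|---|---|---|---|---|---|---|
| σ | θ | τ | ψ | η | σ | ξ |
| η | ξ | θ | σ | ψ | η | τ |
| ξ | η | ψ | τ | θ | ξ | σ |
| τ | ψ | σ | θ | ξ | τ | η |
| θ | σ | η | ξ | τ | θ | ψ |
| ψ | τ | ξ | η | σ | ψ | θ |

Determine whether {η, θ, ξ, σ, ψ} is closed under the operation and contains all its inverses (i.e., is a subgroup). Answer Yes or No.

No

ξ ⋆ ξ = τ, which is not in {η, θ, ξ, σ, ψ}.
The subset is not closed under ⋆, so it is not a subgroup.
(Structurally, G here is isomorphic to the symmetric group S_3.)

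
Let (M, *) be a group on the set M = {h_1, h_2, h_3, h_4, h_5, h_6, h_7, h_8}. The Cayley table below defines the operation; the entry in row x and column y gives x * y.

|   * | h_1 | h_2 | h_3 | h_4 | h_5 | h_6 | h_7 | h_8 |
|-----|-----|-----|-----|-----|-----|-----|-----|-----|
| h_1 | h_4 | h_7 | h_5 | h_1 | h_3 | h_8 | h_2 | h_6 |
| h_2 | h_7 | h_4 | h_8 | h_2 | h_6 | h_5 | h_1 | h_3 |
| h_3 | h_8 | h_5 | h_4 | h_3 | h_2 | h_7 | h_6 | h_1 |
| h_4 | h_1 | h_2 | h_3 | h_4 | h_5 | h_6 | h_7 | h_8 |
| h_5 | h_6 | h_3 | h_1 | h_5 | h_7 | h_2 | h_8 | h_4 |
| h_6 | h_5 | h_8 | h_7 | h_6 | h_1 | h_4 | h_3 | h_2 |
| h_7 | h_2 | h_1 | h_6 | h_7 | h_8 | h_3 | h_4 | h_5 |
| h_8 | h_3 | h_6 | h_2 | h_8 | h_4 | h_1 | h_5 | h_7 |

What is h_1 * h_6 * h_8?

h_7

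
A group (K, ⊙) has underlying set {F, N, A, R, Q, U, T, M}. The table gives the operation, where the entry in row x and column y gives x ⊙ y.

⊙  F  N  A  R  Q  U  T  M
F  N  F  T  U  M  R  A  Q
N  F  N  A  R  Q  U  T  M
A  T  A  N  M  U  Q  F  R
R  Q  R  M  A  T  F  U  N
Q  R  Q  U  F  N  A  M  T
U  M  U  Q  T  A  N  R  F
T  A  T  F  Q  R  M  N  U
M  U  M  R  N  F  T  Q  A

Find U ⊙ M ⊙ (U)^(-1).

R

The identity is N. In row U, the entry N sits in column U, so U^(-1) = U.
U ⊙ M = F
F ⊙ U = R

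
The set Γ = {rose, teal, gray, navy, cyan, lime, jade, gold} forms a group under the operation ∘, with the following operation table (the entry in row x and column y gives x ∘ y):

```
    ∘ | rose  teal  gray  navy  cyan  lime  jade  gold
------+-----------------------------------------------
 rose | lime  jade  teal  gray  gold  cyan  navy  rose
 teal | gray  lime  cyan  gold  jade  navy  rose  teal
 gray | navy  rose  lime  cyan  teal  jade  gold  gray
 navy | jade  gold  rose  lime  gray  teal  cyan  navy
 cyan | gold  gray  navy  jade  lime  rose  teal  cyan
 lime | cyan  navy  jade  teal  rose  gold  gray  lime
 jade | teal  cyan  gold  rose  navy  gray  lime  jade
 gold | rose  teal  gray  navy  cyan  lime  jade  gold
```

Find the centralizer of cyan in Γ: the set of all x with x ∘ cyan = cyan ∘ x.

Compare row cyan with column cyan entry by entry.
lime ∘ cyan = rose = cyan ∘ lime, so lime commutes with cyan.
gray ∘ cyan = teal but cyan ∘ gray = navy, so gray does not.
Collecting the elements that commute with cyan: C(cyan) = {cyan, gold, lime, rose}.

{cyan, gold, lime, rose}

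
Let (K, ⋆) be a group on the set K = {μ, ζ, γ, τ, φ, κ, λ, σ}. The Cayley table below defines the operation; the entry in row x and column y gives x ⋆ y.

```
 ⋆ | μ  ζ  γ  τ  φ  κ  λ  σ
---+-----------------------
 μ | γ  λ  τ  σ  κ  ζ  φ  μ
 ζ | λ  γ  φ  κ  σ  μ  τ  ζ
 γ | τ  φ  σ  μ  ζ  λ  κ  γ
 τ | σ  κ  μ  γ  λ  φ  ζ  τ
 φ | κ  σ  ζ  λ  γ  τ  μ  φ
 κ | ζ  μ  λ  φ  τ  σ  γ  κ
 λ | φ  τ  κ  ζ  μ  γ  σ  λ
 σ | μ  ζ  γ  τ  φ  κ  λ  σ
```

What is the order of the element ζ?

4

The identity element is σ (its row matches the header).
ζ^1 = ζ
ζ^2 = ζ ⋆ ζ = γ
ζ^3 = γ ⋆ ζ = φ
ζ^4 = φ ⋆ ζ = σ
The first power of ζ equal to the identity is ζ^4, so ord(ζ) = 4.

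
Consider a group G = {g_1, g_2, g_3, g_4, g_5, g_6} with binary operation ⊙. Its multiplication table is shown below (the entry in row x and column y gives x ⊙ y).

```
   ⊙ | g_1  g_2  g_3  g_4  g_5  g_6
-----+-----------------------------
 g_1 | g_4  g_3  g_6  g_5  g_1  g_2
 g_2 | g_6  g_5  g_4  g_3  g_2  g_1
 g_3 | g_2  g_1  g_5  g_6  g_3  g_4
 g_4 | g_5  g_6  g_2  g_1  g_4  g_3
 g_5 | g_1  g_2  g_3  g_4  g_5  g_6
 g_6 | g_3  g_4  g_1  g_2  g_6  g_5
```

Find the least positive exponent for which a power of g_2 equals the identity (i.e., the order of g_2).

2

The identity element is g_5 (its row matches the header).
g_2^1 = g_2
g_2^2 = g_2 ⊙ g_2 = g_5
The first power of g_2 equal to the identity is g_2^2, so ord(g_2) = 2.
(Structurally, G here is isomorphic to the symmetric group S_3.)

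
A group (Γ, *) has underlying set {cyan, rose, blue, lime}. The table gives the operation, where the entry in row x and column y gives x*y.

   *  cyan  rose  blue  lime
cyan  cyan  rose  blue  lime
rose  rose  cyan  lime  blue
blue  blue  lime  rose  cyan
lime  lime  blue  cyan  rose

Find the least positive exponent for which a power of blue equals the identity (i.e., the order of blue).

4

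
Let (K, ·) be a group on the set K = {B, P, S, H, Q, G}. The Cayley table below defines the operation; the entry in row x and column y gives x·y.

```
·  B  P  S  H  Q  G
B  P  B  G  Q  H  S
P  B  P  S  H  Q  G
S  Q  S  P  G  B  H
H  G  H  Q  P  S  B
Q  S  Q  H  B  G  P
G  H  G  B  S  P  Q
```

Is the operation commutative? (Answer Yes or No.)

No

Q·B = S but B·Q = H.
Since Q and B do not commute, K is not abelian.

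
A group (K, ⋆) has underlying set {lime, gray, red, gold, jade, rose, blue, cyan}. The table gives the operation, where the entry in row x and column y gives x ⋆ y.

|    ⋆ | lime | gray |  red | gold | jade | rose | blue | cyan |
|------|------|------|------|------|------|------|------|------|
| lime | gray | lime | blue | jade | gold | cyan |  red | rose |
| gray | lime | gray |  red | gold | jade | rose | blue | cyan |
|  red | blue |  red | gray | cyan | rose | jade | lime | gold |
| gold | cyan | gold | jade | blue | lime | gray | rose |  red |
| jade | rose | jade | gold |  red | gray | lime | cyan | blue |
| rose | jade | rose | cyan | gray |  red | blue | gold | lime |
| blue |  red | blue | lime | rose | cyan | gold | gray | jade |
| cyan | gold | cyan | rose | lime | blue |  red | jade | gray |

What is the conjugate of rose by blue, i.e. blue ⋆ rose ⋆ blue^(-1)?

The identity is gray. In row blue, the entry gray sits in column blue, so blue^(-1) = blue.
blue ⋆ rose = gold
gold ⋆ blue = rose

rose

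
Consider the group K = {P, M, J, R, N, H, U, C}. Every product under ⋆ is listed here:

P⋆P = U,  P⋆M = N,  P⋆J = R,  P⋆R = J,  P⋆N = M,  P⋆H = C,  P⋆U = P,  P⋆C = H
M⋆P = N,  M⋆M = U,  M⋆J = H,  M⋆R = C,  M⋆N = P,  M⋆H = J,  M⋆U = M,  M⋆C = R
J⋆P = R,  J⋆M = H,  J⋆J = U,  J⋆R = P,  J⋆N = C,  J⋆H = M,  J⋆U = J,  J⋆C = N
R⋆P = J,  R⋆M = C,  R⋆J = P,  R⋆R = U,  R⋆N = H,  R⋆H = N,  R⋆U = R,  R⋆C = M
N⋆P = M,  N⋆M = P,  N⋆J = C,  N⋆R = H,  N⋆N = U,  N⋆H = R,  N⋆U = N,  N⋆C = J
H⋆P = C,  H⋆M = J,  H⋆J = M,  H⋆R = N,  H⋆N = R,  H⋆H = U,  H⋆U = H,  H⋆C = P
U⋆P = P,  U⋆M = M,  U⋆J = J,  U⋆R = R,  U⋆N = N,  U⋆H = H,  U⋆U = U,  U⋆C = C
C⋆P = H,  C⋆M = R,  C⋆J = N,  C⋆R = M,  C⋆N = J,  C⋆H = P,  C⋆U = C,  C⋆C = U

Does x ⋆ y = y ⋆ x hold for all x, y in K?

Check whether the table is symmetric across its main diagonal.
Every entry (row x, col y) equals the entry (row y, col x), so K is abelian.

Yes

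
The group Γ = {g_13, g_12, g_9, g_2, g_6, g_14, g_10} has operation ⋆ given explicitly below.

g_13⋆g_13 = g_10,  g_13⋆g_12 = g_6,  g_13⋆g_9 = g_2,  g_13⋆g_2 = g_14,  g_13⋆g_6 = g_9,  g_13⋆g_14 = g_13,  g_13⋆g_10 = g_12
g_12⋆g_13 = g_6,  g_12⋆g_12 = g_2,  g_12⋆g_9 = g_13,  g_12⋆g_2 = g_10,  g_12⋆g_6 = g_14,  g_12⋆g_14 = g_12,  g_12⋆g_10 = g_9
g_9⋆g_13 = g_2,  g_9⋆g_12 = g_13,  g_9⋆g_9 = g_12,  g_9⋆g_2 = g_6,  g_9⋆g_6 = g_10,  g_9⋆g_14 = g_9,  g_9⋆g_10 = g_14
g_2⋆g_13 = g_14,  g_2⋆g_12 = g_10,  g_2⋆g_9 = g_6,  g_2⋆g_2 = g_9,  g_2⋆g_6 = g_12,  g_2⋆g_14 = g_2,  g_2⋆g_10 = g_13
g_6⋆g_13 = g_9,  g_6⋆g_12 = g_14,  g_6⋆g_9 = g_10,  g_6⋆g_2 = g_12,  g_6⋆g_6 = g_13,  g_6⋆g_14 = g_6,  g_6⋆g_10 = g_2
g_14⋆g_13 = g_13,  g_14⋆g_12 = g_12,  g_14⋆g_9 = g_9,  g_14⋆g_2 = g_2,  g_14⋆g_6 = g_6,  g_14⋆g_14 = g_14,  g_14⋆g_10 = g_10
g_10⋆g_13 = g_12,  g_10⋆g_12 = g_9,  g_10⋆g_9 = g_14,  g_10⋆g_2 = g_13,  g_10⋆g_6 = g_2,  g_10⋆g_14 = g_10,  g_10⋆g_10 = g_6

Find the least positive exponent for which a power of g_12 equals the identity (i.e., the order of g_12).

7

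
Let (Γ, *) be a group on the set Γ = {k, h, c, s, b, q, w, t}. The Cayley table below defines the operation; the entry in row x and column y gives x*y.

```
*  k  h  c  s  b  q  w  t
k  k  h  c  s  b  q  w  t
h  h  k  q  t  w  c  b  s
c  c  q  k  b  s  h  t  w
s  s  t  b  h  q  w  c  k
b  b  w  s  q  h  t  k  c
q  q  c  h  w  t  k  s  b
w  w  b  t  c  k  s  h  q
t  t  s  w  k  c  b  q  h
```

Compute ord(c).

2

The identity element is k (its row matches the header).
c^1 = c
c^2 = c*c = k
The first power of c equal to the identity is c^2, so ord(c) = 2.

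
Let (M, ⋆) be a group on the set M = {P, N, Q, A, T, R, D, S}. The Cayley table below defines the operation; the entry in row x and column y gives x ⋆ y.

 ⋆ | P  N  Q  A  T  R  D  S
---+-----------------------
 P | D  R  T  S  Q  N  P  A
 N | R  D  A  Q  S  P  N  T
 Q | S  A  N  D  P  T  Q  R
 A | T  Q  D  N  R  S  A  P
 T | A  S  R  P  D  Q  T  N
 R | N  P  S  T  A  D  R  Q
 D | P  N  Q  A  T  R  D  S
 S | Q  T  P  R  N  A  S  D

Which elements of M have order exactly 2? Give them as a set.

Identity is D. Compute the order of each non-identity element by repeated multiplication:
  P: P → D  (order 2)
  N: N → D  (order 2)
  Q: Q → N → A → D  (order 4)
  A: A → N → Q → D  (order 4)
  T: T → D  (order 2)
  R: R → D  (order 2)
  S: S → D  (order 2)
Elements of order 2: {N, P, R, S, T}.
(Structurally, M here is isomorphic to the dihedral group D_4.)

{N, P, R, S, T}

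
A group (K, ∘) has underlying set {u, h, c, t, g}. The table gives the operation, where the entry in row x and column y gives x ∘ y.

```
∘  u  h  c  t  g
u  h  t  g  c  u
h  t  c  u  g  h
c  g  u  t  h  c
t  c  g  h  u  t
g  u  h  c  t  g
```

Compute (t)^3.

t^1 = t
t^2 = t ∘ t = u
t^3 = u ∘ t = c

c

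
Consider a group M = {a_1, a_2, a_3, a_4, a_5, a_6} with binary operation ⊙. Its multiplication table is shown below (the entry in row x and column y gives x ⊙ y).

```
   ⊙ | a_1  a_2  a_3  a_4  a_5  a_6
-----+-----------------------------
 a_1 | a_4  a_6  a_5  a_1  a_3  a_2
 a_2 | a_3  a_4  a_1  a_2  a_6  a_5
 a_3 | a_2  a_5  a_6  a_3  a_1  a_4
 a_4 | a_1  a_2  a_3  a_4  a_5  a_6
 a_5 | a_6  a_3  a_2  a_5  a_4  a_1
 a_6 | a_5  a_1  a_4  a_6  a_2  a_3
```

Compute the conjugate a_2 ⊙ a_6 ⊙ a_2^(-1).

a_3

The identity is a_4. In row a_2, the entry a_4 sits in column a_2, so a_2^(-1) = a_2.
a_2 ⊙ a_6 = a_5
a_5 ⊙ a_2 = a_3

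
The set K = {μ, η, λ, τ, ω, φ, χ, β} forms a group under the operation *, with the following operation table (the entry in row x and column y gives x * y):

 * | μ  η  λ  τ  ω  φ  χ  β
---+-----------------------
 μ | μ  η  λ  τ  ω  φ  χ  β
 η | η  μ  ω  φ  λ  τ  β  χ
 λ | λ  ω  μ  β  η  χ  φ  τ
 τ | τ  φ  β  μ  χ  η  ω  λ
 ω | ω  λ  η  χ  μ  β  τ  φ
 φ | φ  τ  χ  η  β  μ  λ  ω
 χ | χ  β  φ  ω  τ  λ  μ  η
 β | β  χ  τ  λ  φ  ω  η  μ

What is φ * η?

Read row φ, column η: φ * η = τ.
(Structurally, K here is isomorphic to the elementary abelian group (Z_2)^3.)

τ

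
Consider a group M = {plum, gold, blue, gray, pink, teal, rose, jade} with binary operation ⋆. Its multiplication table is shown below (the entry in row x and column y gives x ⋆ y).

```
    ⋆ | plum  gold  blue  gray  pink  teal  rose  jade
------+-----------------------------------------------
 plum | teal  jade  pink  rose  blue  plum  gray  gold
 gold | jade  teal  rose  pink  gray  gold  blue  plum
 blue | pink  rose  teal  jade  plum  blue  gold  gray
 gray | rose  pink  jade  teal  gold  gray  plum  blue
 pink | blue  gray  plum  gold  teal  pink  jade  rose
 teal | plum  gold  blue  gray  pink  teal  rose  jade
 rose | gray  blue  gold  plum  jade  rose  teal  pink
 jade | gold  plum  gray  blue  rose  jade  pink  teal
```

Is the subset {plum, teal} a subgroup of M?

Yes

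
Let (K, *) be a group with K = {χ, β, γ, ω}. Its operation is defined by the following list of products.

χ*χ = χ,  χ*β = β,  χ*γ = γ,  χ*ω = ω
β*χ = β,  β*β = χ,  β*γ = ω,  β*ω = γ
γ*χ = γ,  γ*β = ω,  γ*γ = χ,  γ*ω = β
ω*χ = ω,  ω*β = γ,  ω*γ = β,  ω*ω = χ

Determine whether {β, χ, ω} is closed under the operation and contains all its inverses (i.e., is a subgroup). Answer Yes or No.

β*ω = γ, which is not in {β, χ, ω}.
The subset is not closed under *, so it is not a subgroup.

No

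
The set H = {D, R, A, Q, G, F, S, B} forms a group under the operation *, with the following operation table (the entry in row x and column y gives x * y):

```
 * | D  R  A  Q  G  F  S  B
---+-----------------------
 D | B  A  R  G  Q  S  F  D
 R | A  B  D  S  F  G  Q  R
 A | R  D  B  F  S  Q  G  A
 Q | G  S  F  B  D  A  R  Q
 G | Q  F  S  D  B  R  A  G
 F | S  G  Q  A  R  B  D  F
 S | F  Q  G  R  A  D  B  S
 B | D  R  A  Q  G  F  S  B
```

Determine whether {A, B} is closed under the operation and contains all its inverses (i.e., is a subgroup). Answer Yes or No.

Yes

{A, B} contains the identity B.
Checking products: every product of two elements of {A, B} (read from the table) lies in {A, B}, so the set is closed.
In a finite group, a nonempty closed subset is a subgroup. So {A, B} ≤ H.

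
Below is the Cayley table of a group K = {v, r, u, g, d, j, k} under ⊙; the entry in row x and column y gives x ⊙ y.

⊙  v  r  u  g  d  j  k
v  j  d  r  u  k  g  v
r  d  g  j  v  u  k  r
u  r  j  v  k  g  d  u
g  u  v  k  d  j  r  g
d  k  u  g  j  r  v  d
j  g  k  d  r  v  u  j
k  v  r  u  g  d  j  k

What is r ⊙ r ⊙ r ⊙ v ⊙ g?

r

r ⊙ r = g
g ⊙ r = v
v ⊙ v = j
j ⊙ g = r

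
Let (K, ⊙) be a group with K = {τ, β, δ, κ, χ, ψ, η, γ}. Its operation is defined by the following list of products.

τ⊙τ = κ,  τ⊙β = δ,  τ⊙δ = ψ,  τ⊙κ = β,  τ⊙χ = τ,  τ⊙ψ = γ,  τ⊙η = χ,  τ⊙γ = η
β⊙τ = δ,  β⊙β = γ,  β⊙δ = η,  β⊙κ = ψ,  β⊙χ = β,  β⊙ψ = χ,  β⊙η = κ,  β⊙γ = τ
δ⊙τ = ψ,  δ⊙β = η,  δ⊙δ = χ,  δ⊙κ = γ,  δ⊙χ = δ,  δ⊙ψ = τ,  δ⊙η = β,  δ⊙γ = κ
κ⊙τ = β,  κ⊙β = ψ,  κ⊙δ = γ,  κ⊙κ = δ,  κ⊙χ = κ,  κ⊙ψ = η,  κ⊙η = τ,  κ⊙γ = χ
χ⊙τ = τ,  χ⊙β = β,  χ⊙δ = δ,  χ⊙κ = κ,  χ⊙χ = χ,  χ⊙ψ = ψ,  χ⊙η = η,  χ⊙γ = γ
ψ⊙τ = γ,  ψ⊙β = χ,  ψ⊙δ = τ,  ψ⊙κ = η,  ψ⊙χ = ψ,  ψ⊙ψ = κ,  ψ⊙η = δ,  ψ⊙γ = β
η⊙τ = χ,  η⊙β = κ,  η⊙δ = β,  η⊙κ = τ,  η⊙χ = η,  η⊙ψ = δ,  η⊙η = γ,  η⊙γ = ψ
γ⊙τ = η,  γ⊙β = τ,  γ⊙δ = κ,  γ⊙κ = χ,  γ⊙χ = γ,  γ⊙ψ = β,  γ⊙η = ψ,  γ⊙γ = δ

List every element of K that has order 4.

{γ, κ}

Identity is χ. Compute the order of each non-identity element by repeated multiplication:
  τ: τ → κ → β → δ → ψ → γ → η → χ  (order 8)
  β: β → γ → τ → δ → η → κ → ψ → χ  (order 8)
  δ: δ → χ  (order 2)
  κ: κ → δ → γ → χ  (order 4)
  ψ: ψ → κ → η → δ → τ → γ → β → χ  (order 8)
  η: η → γ → ψ → δ → β → κ → τ → χ  (order 8)
  γ: γ → δ → κ → χ  (order 4)
Elements of order 4: {γ, κ}.
(Structurally, K here is isomorphic to the cyclic group Z_8.)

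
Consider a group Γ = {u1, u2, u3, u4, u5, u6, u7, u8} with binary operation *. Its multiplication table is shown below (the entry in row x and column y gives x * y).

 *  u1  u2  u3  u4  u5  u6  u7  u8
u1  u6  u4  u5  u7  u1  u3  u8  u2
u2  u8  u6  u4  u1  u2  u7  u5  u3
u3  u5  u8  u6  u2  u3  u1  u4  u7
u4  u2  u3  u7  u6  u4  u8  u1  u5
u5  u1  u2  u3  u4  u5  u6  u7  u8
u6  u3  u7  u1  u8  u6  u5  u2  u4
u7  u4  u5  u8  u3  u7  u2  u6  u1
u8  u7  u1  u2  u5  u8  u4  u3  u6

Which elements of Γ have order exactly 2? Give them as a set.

Identity is u5. Compute the order of each non-identity element by repeated multiplication:
  u1: u1 → u6 → u3 → u5  (order 4)
  u2: u2 → u6 → u7 → u5  (order 4)
  u3: u3 → u6 → u1 → u5  (order 4)
  u4: u4 → u6 → u8 → u5  (order 4)
  u6: u6 → u5  (order 2)
  u7: u7 → u6 → u2 → u5  (order 4)
  u8: u8 → u6 → u4 → u5  (order 4)
Elements of order 2: {u6}.
(Structurally, Γ here is isomorphic to the quaternion group Q_8.)

{u6}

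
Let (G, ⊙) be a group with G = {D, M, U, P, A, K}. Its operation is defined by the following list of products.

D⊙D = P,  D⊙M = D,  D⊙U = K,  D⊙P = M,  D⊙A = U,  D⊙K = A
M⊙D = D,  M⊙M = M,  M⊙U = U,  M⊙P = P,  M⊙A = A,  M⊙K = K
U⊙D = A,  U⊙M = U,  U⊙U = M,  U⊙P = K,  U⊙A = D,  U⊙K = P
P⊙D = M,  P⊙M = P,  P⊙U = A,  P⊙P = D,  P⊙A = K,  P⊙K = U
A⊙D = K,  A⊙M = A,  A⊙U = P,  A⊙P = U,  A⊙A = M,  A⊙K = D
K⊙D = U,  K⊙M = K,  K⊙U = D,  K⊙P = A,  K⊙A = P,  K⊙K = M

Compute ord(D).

3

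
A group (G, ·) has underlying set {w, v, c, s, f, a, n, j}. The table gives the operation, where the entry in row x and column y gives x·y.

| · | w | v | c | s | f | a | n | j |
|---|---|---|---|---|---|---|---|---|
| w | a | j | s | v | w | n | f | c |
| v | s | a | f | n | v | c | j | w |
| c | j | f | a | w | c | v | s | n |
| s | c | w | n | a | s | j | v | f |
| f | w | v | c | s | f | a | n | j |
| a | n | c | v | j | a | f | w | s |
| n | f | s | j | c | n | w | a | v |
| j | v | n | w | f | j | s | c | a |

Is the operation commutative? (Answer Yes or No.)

s·c = n but c·s = w.
Since s and c do not commute, G is not abelian.

No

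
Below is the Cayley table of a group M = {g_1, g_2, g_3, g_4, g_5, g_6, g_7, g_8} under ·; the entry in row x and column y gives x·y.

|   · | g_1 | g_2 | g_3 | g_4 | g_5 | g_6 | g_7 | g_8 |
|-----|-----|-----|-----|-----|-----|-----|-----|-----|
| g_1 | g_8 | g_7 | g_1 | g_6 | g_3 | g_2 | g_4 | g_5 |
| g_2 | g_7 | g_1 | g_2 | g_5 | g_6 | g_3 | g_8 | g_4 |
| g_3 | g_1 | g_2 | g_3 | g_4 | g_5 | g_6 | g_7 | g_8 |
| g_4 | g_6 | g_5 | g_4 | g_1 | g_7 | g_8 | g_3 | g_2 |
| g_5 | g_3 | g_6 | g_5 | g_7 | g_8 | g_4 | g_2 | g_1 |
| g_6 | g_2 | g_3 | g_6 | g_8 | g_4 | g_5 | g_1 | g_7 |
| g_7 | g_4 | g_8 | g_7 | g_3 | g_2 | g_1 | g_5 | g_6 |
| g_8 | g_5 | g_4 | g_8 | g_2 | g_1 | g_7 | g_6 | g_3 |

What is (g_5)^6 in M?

g_8

g_5^1 = g_5
g_5^2 = g_5·g_5 = g_8
g_5^3 = g_8·g_5 = g_1
g_5^4 = g_1·g_5 = g_3
g_5^5 = g_3·g_5 = g_5
g_5^6 = g_5·g_5 = g_8
(Structurally, M here is isomorphic to the cyclic group Z_8.)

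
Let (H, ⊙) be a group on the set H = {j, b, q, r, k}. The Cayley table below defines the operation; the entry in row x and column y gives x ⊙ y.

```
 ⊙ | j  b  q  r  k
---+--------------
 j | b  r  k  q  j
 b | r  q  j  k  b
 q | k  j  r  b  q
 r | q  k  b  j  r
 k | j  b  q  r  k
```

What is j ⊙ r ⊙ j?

j ⊙ r = q
q ⊙ j = k

k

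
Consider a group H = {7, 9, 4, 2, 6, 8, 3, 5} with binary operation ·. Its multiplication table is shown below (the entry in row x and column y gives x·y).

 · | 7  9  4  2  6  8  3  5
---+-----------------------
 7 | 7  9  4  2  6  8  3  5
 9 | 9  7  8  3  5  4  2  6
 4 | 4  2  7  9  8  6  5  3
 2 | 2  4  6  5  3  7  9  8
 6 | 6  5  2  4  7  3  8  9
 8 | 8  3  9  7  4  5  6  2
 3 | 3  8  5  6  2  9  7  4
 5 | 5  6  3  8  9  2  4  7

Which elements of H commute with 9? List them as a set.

{5, 6, 7, 9}

Compare row 9 with column 9 entry by entry.
5·9 = 6 = 9·5, so 5 commutes with 9.
8·9 = 3 but 9·8 = 4, so 8 does not.
Collecting the elements that commute with 9: C(9) = {5, 6, 7, 9}.
(Structurally, H here is isomorphic to the dihedral group D_4.)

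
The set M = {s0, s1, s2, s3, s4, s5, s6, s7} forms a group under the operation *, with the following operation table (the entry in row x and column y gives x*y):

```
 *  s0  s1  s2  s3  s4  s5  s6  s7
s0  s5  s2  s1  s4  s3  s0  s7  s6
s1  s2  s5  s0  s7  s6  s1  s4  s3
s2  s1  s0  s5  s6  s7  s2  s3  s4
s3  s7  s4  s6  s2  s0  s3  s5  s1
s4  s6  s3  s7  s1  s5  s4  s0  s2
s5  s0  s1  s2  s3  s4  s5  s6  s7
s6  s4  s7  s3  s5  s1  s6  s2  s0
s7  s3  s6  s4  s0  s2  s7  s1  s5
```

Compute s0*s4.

Read row s0, column s4: s0*s4 = s3.

s3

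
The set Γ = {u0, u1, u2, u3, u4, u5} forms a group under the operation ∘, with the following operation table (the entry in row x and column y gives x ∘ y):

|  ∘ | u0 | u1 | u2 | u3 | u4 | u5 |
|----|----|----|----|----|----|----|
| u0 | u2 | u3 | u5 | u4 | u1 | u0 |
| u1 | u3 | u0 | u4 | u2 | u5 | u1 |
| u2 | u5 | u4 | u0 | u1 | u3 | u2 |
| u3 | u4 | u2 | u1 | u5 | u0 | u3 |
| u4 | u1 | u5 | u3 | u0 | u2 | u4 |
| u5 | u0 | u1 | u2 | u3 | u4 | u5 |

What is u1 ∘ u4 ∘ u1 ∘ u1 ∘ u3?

u1 ∘ u4 = u5
u5 ∘ u1 = u1
u1 ∘ u1 = u0
u0 ∘ u3 = u4

u4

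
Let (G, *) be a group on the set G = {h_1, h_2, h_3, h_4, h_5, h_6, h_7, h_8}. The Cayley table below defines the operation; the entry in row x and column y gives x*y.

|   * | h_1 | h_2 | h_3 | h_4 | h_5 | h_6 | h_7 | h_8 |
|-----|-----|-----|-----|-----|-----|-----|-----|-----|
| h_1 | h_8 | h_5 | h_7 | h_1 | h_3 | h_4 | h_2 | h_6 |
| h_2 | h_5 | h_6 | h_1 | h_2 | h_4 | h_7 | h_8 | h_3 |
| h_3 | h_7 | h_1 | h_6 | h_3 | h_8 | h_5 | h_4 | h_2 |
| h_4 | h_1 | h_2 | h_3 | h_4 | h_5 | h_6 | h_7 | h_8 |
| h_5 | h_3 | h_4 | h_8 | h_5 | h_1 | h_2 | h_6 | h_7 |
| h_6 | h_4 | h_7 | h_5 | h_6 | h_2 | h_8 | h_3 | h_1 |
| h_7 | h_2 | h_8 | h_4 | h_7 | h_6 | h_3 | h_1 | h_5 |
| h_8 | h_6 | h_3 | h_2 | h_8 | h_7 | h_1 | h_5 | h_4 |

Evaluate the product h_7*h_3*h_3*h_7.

h_4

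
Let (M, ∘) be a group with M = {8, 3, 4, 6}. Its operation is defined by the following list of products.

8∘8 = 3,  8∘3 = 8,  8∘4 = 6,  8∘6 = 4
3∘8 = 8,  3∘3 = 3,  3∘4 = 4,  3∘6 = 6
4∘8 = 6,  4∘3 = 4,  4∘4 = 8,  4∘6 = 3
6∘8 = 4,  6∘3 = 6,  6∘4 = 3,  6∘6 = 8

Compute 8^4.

8^1 = 8
8^2 = 8 ∘ 8 = 3
8^3 = 3 ∘ 8 = 8
8^4 = 8 ∘ 8 = 3

3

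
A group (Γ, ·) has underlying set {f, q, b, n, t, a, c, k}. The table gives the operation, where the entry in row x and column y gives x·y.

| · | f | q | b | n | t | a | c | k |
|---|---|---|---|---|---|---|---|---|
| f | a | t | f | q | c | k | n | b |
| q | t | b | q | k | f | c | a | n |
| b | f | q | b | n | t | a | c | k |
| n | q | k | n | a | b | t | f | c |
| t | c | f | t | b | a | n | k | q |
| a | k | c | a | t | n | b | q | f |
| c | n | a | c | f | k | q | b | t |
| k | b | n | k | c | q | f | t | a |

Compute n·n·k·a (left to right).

n·n = a
a·k = f
f·a = k

k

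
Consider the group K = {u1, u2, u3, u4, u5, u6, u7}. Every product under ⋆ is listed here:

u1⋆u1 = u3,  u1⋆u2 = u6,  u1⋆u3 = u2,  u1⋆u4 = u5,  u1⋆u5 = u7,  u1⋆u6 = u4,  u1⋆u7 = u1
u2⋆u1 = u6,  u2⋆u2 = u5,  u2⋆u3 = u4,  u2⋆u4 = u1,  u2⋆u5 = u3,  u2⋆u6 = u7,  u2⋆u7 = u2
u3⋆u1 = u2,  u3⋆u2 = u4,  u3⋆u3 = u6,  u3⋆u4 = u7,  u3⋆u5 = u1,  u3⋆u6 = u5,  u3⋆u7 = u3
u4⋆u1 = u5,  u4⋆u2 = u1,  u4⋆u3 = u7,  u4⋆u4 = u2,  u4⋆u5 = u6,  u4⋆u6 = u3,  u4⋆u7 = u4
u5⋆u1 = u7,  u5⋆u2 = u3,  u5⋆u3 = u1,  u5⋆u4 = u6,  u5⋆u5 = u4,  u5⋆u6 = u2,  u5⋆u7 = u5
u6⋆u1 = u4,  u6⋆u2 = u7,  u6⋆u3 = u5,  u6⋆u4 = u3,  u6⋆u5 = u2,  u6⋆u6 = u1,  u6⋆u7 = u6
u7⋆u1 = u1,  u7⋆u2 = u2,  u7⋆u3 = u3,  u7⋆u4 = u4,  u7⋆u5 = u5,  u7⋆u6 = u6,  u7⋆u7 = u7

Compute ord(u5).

7

The identity element is u7 (its row matches the header).
u5^1 = u5
u5^2 = u5 ⋆ u5 = u4
u5^3 = u4 ⋆ u5 = u6
u5^4 = u6 ⋆ u5 = u2
u5^5 = u2 ⋆ u5 = u3
u5^6 = u3 ⋆ u5 = u1
u5^7 = u1 ⋆ u5 = u7
The first power of u5 equal to the identity is u5^7, so ord(u5) = 7.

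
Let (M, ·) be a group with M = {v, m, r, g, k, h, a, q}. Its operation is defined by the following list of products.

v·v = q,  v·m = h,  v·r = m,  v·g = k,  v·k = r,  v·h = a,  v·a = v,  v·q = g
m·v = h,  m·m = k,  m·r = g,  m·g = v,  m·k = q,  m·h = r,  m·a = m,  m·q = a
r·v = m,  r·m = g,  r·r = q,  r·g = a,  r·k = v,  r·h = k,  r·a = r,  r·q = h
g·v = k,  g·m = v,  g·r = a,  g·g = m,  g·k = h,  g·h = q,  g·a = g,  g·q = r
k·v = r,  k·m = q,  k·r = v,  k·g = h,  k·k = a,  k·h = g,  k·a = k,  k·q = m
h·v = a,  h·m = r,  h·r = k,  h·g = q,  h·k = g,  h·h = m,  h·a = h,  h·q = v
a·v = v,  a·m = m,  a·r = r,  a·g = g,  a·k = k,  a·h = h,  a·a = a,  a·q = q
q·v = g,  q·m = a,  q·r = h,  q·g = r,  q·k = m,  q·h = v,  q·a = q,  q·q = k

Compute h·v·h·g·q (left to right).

h·v = a
a·h = h
h·g = q
q·q = k
(Structurally, M here is isomorphic to the cyclic group Z_8.)

k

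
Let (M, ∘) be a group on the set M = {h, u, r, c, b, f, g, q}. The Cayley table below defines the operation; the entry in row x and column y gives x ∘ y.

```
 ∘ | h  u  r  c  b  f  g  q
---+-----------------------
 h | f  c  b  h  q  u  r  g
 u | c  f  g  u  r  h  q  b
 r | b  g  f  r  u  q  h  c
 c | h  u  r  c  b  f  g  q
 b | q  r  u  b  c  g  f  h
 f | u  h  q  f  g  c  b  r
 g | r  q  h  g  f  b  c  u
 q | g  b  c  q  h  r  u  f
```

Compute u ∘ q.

b

Read row u, column q: u ∘ q = b.
(Structurally, M here is isomorphic to Z_2 x Z_4.)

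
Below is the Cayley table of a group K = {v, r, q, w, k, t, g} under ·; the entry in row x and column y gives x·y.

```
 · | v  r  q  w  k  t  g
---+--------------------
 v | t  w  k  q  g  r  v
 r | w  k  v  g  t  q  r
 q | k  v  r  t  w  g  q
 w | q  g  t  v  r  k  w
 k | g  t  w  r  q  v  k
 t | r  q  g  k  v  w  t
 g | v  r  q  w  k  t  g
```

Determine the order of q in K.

The identity element is g (its row matches the header).
q^1 = q
q^2 = q·q = r
q^3 = r·q = v
q^4 = v·q = k
q^5 = k·q = w
q^6 = w·q = t
q^7 = t·q = g
The first power of q equal to the identity is q^7, so ord(q) = 7.

7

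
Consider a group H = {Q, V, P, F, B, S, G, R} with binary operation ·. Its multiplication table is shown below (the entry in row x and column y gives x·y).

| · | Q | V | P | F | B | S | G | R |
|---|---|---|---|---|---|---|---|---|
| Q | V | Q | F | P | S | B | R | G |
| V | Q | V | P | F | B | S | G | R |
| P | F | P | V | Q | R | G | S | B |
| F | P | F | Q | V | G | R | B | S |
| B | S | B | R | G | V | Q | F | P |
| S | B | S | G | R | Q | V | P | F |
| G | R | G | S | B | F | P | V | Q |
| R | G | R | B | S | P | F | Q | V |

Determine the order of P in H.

The identity element is V (its row matches the header).
P^1 = P
P^2 = P·P = V
The first power of P equal to the identity is P^2, so ord(P) = 2.
(Structurally, H here is isomorphic to the elementary abelian group (Z_2)^3.)

2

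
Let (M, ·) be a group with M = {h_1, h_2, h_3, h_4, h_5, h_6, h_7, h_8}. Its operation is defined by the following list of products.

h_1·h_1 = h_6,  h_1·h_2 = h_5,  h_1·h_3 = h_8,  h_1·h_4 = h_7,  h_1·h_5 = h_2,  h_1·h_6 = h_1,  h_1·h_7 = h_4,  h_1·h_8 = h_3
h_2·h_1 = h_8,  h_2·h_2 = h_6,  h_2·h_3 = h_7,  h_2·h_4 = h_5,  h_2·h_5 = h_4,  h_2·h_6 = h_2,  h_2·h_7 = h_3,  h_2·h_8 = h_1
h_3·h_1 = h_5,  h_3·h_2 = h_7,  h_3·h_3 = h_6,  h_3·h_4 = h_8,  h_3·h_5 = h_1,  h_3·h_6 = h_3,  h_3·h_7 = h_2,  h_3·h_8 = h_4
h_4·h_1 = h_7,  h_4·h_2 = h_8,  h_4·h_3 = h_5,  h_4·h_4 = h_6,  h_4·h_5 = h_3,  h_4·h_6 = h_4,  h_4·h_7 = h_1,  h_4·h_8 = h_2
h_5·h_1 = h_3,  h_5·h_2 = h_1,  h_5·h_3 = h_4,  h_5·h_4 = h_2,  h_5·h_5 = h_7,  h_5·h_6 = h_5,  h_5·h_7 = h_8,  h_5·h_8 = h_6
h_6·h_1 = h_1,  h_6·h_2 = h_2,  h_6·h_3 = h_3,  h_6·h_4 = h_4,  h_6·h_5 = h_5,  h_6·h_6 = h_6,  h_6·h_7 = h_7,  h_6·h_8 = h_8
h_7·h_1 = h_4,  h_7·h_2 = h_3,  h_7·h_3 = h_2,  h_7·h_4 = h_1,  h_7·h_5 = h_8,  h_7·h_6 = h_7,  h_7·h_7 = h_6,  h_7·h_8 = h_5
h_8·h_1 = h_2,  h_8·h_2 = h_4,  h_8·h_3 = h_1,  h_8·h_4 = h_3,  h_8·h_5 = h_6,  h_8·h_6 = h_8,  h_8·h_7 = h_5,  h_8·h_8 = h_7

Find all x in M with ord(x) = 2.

{h_1, h_2, h_3, h_4, h_7}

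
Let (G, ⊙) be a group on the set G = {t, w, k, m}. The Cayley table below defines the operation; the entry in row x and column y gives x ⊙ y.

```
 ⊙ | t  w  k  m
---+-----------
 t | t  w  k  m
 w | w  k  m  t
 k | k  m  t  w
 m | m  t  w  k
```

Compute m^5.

m

m^1 = m
m^2 = m ⊙ m = k
m^3 = k ⊙ m = w
m^4 = w ⊙ m = t
m^5 = t ⊙ m = m
(Structurally, G here is isomorphic to the cyclic group Z_4.)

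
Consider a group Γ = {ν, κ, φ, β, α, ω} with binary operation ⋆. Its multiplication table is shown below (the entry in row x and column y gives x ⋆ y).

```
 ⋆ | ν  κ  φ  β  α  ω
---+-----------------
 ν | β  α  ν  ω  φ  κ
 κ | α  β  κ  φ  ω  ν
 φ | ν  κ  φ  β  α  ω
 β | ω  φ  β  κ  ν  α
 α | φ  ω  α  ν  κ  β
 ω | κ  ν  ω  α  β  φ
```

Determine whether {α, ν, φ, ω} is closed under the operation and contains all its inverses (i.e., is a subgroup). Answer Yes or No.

No

α ⋆ α = κ, which is not in {α, ν, φ, ω}.
The subset is not closed under ⋆, so it is not a subgroup.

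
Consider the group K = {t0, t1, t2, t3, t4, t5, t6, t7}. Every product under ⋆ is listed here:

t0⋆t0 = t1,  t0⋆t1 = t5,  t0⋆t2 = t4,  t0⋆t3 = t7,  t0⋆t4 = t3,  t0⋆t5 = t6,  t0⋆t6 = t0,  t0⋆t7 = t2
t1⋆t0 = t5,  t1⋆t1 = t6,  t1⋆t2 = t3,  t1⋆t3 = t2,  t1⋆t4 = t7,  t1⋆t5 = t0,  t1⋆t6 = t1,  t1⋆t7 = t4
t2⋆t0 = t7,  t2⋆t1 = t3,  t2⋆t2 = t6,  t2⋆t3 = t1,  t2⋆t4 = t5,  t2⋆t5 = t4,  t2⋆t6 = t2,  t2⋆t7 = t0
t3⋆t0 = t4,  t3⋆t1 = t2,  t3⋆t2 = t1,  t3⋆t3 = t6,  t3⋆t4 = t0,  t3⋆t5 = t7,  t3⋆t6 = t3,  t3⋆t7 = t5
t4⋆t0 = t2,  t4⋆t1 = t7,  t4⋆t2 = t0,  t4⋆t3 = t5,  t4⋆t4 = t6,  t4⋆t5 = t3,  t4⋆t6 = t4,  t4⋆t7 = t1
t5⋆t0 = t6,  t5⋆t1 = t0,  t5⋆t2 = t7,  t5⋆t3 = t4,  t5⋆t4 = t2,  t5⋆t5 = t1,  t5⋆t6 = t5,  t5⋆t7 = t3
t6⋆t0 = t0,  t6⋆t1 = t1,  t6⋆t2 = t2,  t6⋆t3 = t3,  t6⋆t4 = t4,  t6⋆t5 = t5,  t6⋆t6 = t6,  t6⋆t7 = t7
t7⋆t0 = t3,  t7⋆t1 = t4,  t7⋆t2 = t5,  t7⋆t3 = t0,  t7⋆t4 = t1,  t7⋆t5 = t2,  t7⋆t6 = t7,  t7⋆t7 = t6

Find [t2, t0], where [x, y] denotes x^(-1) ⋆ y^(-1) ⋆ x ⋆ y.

t1

Identity is t6; from the table t2^(-1) = t2 and t0^(-1) = t5.
t2 ⋆ t5 = t4
t4 ⋆ t2 = t0
t0 ⋆ t0 = t1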